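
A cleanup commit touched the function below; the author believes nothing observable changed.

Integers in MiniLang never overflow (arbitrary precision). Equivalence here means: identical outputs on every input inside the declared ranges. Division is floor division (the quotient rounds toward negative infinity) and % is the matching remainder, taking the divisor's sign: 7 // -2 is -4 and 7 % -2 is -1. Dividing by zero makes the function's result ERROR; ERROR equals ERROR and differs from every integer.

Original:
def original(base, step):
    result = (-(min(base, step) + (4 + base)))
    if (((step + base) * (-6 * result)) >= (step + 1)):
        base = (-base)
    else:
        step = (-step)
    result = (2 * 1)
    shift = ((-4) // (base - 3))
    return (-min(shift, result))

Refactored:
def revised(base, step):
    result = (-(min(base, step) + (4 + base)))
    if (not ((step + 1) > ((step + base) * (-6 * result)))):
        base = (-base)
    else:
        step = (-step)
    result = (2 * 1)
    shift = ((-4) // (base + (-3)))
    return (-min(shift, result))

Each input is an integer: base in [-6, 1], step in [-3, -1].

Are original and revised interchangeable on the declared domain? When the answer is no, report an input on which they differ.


Behavior is preserved: although comparison usage differs, and boolean connective usage differs, and arithmetic usage differs, the outputs never diverge.
One worked example (base=1, step=-3) — original: result := -2 | (((step + base) * (-6 * result)) >= (step + 1)): false | step := 3 | result := 2 | shift := 2 | result -2; revised: result := -2 | (not ((step + 1) > ((step + base) * (-6 * result)))): false | step := 3 | result := 2 | shift := 2 | result -2; agreement on -2.
An exhaustive pass over the 24 declared inputs shows identical outputs.
verdict: equivalent


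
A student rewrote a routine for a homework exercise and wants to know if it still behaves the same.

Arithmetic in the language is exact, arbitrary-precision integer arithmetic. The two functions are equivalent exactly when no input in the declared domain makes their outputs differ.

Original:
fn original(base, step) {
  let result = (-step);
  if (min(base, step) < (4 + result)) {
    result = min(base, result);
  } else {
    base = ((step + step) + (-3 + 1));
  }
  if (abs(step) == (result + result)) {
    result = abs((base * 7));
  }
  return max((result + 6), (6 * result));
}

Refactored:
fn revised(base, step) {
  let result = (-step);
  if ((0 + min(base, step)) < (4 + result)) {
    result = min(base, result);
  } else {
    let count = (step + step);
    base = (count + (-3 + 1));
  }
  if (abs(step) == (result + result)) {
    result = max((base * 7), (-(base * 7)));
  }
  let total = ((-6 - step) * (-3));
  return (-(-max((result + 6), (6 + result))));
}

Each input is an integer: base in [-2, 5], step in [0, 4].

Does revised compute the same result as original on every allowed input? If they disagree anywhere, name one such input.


The rewrite breaks on base=1, step=0, where the results are 42 and 13.
original: result=0, then (min(base, step) < (4 + result)) is true, then result=0, then (abs(step) == (result + result)) is true, then result=7, then returns 42
revised: result=0, then ((0 + min(base, step)) < (4 + result)) is true, then result=0, then (abs(step) == (result + result)) is true, then result=7, then total=18, then returns 13
verdict: not equivalent; witness: base=1, step=0


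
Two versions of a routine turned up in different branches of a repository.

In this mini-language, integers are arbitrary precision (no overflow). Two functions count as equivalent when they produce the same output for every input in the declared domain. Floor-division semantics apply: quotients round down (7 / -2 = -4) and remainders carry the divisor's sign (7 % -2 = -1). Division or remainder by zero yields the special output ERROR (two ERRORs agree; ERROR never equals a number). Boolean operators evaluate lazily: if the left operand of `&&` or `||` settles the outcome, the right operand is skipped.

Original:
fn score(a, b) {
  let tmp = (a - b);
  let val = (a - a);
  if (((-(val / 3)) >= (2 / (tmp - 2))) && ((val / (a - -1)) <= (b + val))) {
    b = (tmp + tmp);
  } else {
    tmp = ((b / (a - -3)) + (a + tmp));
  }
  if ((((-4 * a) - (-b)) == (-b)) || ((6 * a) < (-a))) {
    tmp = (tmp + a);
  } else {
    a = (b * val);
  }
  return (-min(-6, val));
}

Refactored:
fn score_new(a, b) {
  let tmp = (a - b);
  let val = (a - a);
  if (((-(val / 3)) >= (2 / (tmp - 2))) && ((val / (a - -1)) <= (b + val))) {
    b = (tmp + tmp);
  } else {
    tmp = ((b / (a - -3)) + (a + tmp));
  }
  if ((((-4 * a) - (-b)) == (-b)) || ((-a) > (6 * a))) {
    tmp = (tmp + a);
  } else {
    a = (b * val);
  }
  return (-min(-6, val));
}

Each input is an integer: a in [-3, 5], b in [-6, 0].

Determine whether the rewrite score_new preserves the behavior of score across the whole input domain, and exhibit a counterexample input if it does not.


Changes here: comparison usage differs; the full 63-point sweep finds no disagreement.
verdict: equivalent


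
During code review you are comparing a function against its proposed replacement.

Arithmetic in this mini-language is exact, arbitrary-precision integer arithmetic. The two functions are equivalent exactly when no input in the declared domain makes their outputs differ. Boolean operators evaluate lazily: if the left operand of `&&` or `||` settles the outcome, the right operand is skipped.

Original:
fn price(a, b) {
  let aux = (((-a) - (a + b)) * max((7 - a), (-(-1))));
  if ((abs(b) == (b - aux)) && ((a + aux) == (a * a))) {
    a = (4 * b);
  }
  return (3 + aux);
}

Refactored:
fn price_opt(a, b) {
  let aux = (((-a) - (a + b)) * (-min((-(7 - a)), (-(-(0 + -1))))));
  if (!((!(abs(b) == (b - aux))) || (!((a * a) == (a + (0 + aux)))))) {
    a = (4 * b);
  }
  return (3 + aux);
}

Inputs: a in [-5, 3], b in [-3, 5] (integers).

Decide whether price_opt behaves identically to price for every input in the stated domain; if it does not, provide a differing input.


Although arithmetic usage differs, and boolean connective usage differs, and constant usage differs, and min/max/abs usage differs, 81/81 inputs agree.
verdict: equivalent


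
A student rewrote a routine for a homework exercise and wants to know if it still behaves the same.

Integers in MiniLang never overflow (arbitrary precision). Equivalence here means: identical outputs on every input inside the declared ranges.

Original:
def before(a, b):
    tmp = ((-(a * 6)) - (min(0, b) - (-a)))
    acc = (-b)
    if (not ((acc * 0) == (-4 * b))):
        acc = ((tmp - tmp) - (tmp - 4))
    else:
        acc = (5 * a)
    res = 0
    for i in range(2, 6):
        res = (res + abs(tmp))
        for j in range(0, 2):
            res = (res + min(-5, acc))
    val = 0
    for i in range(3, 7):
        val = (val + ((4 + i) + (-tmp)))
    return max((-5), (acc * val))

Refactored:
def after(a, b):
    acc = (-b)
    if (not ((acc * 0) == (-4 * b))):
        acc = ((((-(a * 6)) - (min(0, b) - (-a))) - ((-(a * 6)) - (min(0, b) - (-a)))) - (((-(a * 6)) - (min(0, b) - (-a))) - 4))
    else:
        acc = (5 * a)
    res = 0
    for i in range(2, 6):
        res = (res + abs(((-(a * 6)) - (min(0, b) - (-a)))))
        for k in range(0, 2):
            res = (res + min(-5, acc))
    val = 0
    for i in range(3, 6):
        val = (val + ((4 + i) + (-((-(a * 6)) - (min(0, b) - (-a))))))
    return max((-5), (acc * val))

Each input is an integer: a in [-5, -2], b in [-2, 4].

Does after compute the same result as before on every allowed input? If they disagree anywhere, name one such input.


The rewrite breaks on a=-5, b=-2, where the results are 3762 and 2871.
before: tmp=37, then acc=2, then (not ((acc * 0) == (-4 * b))) is true, then acc=-33, then res=0, then (i=2), then res=37, then (j=0), then res=4, then (j=1), then res=-29, then (i=3), then res=8, then (j=0), then res=-25, then (j=1), then res=-58, then (i=4), then res=-21, then (j=0), then res=-54, then (j=1), then res=-87, then (i=5), then res=-50, then (j=0), then res=-83, then (j=1), then res=-116, then val=0, then (i=3), then val=-30, then (i=4), then val=-59, then (i=5), then val=-87, then (i=6), then val=-114, then returns 3762
after: acc=2, then (not ((acc * 0) == (-4 * b))) is true, then acc=-33, then res=0, then (i=2), then res=37, then (k=0), then res=4, then (k=1), then res=-29, then (i=3), then res=8, then (k=0), then res=-25, then (k=1), then res=-58, then (i=4), then res=-21, then (k=0), then res=-54, then (k=1), then res=-87, then (i=5), then res=-50, then (k=0), then res=-83, then (k=1), then res=-116, then val=0, then (i=3), then val=-30, then (i=4), then val=-59, then (i=5), then val=-87, then returns 2871
verdict: not equivalent; witness: a=-5, b=-2


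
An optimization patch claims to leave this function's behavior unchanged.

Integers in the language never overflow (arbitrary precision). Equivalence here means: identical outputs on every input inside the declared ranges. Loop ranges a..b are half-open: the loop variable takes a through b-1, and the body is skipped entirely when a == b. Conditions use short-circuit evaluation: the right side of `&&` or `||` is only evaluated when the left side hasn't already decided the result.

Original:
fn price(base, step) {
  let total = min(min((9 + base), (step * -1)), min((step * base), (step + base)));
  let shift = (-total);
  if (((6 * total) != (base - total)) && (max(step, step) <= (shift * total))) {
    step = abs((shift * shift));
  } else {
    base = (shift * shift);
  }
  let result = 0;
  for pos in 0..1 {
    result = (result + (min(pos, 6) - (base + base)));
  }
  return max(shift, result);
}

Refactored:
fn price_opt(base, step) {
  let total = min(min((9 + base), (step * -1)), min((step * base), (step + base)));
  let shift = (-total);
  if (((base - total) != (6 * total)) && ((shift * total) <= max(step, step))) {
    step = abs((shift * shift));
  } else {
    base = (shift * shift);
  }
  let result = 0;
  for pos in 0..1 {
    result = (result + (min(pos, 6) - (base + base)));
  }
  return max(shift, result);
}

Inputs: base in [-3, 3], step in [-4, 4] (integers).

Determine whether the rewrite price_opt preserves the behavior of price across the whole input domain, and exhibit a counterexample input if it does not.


Run the pair on base=-3, step=-2.
price: total := -5 | shift := 5 | (((6 * total) != (base - total)) && (max(step, step) <= (shift * total))): false | base := 25 | result := 0 | iter pos=0: | result := -50 | result 5
price_opt: total := -5 | shift := 5 | (((base - total) != (6 * total)) && ((shift * total) <= max(step, step))): true | step := 25 | result := 0 | iter pos=0: | result := 6 | result 6
5 against 6: the behavior changed.
verdict: not equivalent; witness: base=-3, step=-2


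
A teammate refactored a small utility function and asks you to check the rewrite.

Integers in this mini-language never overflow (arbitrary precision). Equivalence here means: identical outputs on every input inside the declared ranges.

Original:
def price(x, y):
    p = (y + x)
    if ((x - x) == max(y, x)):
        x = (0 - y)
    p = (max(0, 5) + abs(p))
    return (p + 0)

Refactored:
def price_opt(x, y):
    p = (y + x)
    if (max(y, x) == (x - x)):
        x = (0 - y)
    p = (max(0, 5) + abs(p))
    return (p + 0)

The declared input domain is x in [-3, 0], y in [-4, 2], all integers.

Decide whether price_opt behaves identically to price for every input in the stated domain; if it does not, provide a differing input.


The two versions differ — the changes include same computation, different form.
As a probe, take x=-3, y=-2: price runs p := -5 | ((x - x) == max(y, x)): false | p := 10 | result 10; price_opt runs p := -5 | (max(y, x) == (x - x)): false | p := 10 | result 10; both end at 10.
Across all 28 domain points the two functions coincide.
verdict: equivalent


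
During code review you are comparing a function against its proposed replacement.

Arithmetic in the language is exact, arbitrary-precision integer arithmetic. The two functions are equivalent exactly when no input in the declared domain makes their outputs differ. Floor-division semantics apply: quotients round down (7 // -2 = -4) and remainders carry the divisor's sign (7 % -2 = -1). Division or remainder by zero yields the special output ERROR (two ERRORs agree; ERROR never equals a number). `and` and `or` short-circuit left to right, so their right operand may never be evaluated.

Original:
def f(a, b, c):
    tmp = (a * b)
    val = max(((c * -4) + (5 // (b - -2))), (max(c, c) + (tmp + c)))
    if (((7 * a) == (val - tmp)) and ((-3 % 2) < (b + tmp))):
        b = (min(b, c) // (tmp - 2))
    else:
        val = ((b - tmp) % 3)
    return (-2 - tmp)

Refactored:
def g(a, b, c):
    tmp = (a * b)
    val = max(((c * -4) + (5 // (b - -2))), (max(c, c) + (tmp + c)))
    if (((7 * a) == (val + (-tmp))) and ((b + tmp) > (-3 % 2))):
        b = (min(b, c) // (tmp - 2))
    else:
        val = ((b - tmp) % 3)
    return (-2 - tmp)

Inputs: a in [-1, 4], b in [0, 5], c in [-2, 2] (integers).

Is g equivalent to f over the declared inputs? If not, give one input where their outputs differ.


Behavior is preserved: although comparison usage differs; and arithmetic usage differs, the outputs never diverge.
Spot check at a=-1, b=5, c=2 — f: tmp=-5, then val=-1, then (((7 * a) == (val - tmp)) and ((-3 % 2) < (b + tmp))) is false, then val=1, then returns 3. g: tmp=-5, then val=-1, then (((7 * a) == (val + (-tmp))) and ((b + tmp) > (-3 % 2))) is false, then val=1, then returns 3. Both give 3.
Sweeping the whole domain (180 inputs) finds no disagreement.
verdict: equivalent


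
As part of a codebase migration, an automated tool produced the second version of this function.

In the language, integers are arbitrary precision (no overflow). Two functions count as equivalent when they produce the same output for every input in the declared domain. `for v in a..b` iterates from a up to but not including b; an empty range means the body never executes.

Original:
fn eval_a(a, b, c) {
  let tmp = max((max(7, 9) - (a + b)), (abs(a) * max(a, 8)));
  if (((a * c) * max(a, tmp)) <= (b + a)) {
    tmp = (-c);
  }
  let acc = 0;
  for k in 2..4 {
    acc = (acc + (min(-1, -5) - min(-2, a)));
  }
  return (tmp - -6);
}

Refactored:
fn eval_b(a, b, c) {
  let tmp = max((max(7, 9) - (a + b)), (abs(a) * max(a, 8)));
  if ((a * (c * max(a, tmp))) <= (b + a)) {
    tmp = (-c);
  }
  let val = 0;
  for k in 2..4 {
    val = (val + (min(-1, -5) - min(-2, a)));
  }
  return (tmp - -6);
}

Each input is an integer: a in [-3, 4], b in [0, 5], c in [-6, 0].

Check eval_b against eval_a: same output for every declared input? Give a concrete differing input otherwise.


The two versions differ — the changes include local variable names differ.
Tracing a=1, b=5, c=-2: eval_a: tmp becomes 8; next (((a * c) * max(a, tmp)) <= (b + a)) evaluates to true; next tmp becomes 2; next acc becomes 0; next at k=2:; next acc becomes -3; next at k=3:; next acc becomes -6; next final value 8 | eval_b: tmp becomes 8; next ((a * (c * max(a, tmp))) <= (b + a)) evaluates to true; next tmp becomes 2; next val becomes 0; next at k=2:; next val becomes -3; next at k=3:; next val becomes -6; next final value 8 — matching result 8.
Sweeping the whole domain (336 inputs) finds no disagreement.
verdict: equivalent


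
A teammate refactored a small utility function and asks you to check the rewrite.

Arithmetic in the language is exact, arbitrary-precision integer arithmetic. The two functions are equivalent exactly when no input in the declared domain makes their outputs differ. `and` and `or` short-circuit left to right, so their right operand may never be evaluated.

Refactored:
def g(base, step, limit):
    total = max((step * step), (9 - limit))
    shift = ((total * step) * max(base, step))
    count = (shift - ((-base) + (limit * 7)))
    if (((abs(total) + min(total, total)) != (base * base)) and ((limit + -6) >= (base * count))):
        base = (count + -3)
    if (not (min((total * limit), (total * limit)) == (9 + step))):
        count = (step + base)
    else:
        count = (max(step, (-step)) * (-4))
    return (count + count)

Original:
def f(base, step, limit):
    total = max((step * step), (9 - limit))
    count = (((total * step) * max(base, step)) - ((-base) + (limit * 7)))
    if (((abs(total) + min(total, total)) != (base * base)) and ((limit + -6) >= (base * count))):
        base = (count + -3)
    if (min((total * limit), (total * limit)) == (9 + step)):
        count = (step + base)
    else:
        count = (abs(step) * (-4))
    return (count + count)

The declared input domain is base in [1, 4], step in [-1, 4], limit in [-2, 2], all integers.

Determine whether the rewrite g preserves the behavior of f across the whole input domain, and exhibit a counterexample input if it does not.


There is a counterexample at base=1, step=-1, limit=-2: -8 on one side, 0 on the other.
f: total becomes 11; next count becomes 4; next (((abs(total) + min(total, total)) != (base * base)) and ((limit + -6) >= (base * count))) evaluates to false; next (min((total * limit), (total * limit)) == (9 + step)) evaluates to false; next count becomes -4; next final value -8
g: total becomes 11; next shift becomes -11; next count becomes 4; next (((abs(total) + min(total, total)) != (base * base)) and ((limit + -6) >= (base * count))) evaluates to false; next (not (min((total * limit), (total * limit)) == (9 + step))) evaluates to true; next count becomes 0; next final value 0
verdict: not equivalent; witness: base=1, step=-1, limit=-2


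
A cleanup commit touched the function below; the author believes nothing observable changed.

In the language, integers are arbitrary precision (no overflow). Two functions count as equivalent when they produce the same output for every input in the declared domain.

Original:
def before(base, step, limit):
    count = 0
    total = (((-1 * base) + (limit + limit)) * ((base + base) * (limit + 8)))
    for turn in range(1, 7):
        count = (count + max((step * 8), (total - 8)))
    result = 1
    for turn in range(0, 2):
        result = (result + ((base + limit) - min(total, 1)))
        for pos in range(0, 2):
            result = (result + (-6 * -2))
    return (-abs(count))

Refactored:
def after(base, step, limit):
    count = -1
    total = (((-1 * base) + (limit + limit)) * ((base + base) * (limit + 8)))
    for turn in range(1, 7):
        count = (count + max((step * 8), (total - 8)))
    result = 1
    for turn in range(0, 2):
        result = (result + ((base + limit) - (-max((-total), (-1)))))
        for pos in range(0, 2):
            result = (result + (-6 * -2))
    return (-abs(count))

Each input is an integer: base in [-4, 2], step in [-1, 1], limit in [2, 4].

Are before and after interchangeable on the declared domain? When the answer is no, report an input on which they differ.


Run the pair on base=-4, step=-1, limit=2.
before: count := 0 | total := -640 | iter turn=1: | count := -8 | iter turn=2: | count := -16 | iter turn=3: | count := -24 | iter turn=4: | count := -32 | iter turn=5: | count := -40 | iter turn=6: | count := -48 | result := 1 | iter turn=0: | result := 639 | iter pos=0: | result := 651 | iter pos=1: | result := 663 | iter turn=1: | result := 1301 | iter pos=0: | result := 1313 | iter pos=1: | result := 1325 | result -48
after: count := -1 | total := -640 | iter turn=1: | count := -9 | iter turn=2: | count := -17 | iter turn=3: | count := -25 | iter turn=4: | count := -33 | iter turn=5: | count := -41 | iter turn=6: | count := -49 | result := 1 | iter turn=0: | result := 639 | iter pos=0: | result := 651 | iter pos=1: | result := 663 | iter turn=1: | result := 1301 | iter pos=0: | result := 1313 | iter pos=1: | result := 1325 | result -49
-48 != -49, so the rewrite changes behavior.
verdict: not equivalent; witness: base=-4, step=-1, limit=2


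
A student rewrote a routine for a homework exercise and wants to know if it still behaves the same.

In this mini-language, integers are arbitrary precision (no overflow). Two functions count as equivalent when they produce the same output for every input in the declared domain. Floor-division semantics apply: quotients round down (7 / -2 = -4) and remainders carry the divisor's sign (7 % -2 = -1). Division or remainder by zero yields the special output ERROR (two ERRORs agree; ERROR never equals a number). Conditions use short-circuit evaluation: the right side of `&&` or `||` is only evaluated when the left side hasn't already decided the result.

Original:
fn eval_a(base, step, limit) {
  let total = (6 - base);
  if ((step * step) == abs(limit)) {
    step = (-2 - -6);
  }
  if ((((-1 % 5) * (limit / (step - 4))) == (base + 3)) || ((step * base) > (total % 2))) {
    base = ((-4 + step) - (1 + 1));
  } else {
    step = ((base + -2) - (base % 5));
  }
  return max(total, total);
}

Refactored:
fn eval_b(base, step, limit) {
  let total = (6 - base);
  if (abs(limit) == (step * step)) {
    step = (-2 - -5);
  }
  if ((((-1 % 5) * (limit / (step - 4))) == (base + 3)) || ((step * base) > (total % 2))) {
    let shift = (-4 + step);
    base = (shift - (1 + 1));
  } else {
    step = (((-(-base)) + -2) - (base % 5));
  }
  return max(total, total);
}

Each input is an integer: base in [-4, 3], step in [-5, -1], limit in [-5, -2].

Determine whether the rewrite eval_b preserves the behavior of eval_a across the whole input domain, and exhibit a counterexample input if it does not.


The rewrite breaks on base=-4, step=-2, limit=-4, where the results are ERROR and 10.
eval_a: total=10, then ((step * step) == abs(limit)) is true, then step=4, then a zero divisor aborts: ERROR
eval_b: total=10, then (abs(limit) == (step * step)) is true, then step=3, then ((((-1 % 5) * (limit / (step - 4))) == (base + 3)) || ((step * base) > (total % 2))) is false, then step=-7, then returns 10
verdict: not equivalent; witness: base=-4, step=-2, limit=-4


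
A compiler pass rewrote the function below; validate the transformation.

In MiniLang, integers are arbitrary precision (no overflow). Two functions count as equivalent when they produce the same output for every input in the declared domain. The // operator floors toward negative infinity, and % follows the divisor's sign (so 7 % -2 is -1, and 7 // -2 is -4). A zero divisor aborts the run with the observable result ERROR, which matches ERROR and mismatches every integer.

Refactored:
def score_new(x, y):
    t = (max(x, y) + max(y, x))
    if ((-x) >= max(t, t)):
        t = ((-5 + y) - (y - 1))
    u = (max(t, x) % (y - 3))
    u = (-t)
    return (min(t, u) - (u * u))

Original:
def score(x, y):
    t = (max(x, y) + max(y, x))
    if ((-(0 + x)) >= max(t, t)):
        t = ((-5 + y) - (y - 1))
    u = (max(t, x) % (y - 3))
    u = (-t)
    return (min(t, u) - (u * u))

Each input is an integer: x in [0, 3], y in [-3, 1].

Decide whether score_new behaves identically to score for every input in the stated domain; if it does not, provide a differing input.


Changes here: arithmetic usage differs, plus constant usage differs; the full 20-point sweep finds no disagreement.
verdict: equivalent


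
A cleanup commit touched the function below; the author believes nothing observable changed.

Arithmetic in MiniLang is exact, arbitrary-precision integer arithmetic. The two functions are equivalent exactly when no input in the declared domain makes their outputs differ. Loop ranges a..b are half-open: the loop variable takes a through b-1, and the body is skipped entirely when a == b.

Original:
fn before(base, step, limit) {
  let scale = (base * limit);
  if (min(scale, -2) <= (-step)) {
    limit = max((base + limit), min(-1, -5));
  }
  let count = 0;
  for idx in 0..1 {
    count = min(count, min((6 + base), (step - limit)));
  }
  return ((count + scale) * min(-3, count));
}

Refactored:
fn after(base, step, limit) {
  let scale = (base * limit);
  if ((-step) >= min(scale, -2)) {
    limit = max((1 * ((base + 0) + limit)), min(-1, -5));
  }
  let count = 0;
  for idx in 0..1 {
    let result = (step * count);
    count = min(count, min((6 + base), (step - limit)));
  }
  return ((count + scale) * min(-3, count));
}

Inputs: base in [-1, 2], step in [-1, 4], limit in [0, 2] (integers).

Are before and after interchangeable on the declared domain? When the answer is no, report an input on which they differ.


Changes here: arithmetic usage differs, comparison usage differs, constant usage differs, statement counts differ, local variable names differ; the full 72-point sweep finds no disagreement.
verdict: equivalent


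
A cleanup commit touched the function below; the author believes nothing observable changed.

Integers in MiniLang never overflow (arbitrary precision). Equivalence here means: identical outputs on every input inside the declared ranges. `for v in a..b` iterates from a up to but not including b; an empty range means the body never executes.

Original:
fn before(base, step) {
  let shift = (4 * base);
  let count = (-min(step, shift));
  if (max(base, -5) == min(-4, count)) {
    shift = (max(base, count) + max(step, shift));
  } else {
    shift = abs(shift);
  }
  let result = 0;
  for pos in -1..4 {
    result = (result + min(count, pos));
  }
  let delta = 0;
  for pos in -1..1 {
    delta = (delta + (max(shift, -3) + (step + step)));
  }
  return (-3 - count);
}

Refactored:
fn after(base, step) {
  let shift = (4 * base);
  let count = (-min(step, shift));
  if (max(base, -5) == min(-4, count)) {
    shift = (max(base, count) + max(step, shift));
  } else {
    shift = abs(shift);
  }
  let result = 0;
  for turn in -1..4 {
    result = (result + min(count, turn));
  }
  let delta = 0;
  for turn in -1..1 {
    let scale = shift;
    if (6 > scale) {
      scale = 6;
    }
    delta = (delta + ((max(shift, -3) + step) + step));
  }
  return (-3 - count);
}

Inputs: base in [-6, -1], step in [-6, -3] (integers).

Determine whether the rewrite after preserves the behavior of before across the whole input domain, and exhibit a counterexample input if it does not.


The two versions differ — the changes include constant usage differs, branching structure differs, comparison usage differs, statement counts differ, local variable names differ.
One worked example (base=-1, step=-4) — before: shift = -4; count = 4; (max(base, -5) == min(-4, count)) -> false; shift = 4; result = 0; [pos=-1]; result = -1; [pos=0]; result = -1; [pos=1]; result = 0; [pos=2]; result = 2; [pos=3]; result = 5; delta = 0; [pos=-1]; delta = -4; [pos=0]; delta = -8; return -7; after: shift = -4; count = 4; (max(base, -5) == min(-4, count)) -> false; shift = 4; result = 0; [turn=-1]; result = -1; [turn=0]; result = -1; [turn=1]; result = 0; [turn=2]; result = 2; [turn=3]; result = 5; delta = 0; [turn=-1]; scale = 4; (6 > scale) -> true; scale = 6; delta = -4; [turn=0]; scale = 4; (6 > scale) -> true; scale = 6; delta = -8; return -7; agreement on -7.
An exhaustive pass over the 24 declared inputs shows identical outputs.
verdict: equivalent


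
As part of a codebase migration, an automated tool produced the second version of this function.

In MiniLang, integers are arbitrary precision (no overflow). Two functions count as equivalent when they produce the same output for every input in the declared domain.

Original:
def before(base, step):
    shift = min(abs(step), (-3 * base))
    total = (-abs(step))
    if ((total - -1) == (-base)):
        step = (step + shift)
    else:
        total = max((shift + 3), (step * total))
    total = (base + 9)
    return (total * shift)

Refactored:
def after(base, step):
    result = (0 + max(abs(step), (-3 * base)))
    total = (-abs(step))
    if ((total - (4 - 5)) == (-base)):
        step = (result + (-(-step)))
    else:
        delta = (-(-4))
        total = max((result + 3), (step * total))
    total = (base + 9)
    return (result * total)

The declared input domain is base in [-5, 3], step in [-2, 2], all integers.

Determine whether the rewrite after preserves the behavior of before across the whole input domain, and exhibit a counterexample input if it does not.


Try base=-5, step=-2.
before: shift = 2; total = -2; ((total - -1) == (-base)) -> false; total = 5; total = 4; return 8
after: result = 15; total = -2; ((total - (4 - 5)) == (-base)) -> false; delta = 4; total = 18; total = 4; return 60
8 != 60, so the rewrite changes behavior.
verdict: not equivalent; witness: base=-5, step=-2


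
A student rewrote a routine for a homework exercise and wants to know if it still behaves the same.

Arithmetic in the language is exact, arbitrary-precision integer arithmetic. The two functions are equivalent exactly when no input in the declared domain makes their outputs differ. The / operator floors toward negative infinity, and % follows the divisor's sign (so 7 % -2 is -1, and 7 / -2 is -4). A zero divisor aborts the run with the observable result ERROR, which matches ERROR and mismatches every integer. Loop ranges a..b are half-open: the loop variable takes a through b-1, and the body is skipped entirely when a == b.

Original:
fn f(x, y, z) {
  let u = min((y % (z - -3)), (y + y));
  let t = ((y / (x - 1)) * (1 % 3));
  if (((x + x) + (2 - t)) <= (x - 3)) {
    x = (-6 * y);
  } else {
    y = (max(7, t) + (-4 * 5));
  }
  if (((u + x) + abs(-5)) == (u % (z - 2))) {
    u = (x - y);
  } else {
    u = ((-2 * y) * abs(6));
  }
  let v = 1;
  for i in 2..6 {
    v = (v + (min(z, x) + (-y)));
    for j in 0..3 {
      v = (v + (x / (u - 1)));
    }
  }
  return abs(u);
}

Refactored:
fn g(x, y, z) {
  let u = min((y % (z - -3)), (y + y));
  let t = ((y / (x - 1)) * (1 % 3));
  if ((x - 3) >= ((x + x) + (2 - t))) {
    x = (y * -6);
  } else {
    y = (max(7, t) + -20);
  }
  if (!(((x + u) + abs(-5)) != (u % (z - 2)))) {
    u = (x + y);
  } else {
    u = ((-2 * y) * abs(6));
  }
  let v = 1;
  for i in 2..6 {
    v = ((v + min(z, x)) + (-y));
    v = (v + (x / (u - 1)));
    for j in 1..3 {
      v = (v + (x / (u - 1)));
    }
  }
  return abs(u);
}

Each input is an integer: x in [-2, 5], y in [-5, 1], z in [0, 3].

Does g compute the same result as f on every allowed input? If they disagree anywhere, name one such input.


Run the pair on x=-1, y=-2, z=0.
f: u = -4; t = 1; (((x + x) + (2 - t)) <= (x - 3)) -> false; y = -13; (((u + x) + abs(-5)) == (u % (z - 2))) -> true; u = 12; v = 1; [i=2]; v = 13; [j=0]; v = 12; [j=1]; v = 11; [j=2]; v = 10; [i=3]; v = 22; [j=0]; v = 21; [j=1]; v = 20; [j=2]; v = 19; [i=4]; v = 31; [j=0]; v = 30; [j=1]; v = 29; [j=2]; v = 28; [i=5]; v = 40; [j=0]; v = 39; [j=1]; v = 38; [j=2]; v = 37; return 12
g: u = -4; t = 1; ((x - 3) >= ((x + x) + (2 - t))) -> false; y = -13; (!(((x + u) + abs(-5)) != (u % (z - 2)))) -> true; u = -14; v = 1; [i=2]; v = 13; v = 13; [j=1]; v = 13; [j=2]; v = 13; [i=3]; v = 25; v = 25; [j=1]; v = 25; [j=2]; v = 25; [i=4]; v = 37; v = 37; [j=1]; v = 37; [j=2]; v = 37; [i=5]; v = 49; v = 49; [j=1]; v = 49; [j=2]; v = 49; return 14
12 against 14: the behavior changed.
verdict: not equivalent; witness: x=-1, y=-2, z=0


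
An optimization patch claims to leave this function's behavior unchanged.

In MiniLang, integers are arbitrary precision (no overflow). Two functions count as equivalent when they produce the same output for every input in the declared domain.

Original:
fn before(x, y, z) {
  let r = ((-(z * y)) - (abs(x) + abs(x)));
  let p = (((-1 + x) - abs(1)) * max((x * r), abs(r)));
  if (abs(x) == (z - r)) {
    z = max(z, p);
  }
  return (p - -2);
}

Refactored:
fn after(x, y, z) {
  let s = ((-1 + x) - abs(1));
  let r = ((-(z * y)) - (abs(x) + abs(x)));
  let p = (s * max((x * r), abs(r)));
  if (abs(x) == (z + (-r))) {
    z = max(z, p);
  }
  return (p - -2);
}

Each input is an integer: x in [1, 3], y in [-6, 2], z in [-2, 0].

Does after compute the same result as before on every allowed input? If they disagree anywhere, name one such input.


Side by side, the visible changes include: local variable names differ, plus arithmetic usage differs, plus statement counts differ.
As a probe, take x=2, y=0, z=0: before runs r becomes -4; next p becomes 0; next (abs(x) == (z - r)) evaluates to false; next final value 2; after runs s becomes 0; next r becomes -4; next p becomes 0; next (abs(x) == (z + (-r))) evaluates to false; next final value 2; both end at 2.
Sweeping the whole domain (81 inputs) finds no disagreement.
verdict: equivalent


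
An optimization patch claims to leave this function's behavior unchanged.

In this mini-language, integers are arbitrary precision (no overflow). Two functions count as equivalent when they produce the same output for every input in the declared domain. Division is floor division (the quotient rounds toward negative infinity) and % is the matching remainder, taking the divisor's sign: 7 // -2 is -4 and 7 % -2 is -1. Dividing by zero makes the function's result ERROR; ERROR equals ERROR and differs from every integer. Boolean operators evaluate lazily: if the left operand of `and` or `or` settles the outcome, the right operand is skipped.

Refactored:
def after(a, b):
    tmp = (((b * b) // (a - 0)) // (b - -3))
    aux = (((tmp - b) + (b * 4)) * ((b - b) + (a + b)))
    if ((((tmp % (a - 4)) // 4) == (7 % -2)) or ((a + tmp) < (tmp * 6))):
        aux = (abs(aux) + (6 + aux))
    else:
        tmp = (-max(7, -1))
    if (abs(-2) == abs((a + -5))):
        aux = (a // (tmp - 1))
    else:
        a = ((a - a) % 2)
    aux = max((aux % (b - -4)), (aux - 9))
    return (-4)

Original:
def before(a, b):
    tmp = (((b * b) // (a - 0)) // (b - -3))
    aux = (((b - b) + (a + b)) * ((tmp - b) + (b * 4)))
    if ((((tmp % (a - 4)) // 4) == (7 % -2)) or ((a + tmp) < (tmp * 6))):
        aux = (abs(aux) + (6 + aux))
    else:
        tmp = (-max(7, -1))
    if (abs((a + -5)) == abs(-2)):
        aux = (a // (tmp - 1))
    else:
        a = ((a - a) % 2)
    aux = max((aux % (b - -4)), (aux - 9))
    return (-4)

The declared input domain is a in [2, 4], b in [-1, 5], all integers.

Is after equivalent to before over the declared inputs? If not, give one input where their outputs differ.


Reading the diff, among the changes: same computation, different form.
Spot check at a=4, b=2 — before: tmp becomes 0; next aux becomes 36; next hits division by zero so the output is ERROR. after: tmp becomes 0; next aux becomes 36; next hits division by zero so the output is ERROR. Both give ERROR.
Across all 21 domain points the two functions coincide.
verdict: equivalent


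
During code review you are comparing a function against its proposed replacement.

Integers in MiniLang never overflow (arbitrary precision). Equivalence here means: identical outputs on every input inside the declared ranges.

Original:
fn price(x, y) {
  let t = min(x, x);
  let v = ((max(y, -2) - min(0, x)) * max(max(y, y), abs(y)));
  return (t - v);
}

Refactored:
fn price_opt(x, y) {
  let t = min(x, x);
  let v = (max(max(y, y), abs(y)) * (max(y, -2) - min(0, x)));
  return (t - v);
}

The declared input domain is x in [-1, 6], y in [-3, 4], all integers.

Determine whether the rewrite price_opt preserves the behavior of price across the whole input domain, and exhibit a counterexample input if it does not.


Behavior is preserved: although same computation, different form, the outputs never diverge.
As a probe, take x=1, y=-1: price runs t := 1 | v := -1 | result 2; price_opt runs t := 1 | v := -1 | result 2; both end at 2.
Sweeping the whole domain (64 inputs) finds no disagreement.
verdict: equivalent


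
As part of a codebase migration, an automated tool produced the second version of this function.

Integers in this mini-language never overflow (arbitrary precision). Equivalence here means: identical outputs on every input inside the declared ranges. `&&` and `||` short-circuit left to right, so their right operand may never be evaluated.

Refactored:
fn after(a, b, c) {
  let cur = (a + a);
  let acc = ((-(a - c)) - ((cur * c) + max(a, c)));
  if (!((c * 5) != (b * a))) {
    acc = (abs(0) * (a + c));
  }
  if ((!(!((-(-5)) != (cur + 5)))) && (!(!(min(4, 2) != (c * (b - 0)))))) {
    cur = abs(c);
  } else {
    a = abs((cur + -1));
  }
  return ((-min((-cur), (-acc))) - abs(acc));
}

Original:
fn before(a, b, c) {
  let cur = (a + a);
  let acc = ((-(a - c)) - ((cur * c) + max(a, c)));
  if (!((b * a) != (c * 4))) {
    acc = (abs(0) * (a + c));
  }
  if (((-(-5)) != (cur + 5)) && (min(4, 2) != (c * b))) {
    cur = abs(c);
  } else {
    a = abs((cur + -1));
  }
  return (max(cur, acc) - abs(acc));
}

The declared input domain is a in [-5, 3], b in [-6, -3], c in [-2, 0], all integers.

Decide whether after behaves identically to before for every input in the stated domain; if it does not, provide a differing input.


Consider the input a=1, b=-5, c=-1.
before: cur becomes 2; next acc becomes -1; next (!((b * a) != (c * 4))) evaluates to false; next (((-(-5)) != (cur + 5)) && (min(4, 2) != (c * b))) evaluates to true; next cur becomes 1; next final value 0
after: cur becomes 2; next acc becomes -1; next (!((c * 5) != (b * a))) evaluates to true; next acc becomes 0; next ((!(!((-(-5)) != (cur + 5)))) && (!(!(min(4, 2) != (c * (b - 0)))))) evaluates to true; next cur becomes 1; next final value 1
0 vs 1 — the two versions disagree here.
verdict: not equivalent; witness: a=1, b=-5, c=-1


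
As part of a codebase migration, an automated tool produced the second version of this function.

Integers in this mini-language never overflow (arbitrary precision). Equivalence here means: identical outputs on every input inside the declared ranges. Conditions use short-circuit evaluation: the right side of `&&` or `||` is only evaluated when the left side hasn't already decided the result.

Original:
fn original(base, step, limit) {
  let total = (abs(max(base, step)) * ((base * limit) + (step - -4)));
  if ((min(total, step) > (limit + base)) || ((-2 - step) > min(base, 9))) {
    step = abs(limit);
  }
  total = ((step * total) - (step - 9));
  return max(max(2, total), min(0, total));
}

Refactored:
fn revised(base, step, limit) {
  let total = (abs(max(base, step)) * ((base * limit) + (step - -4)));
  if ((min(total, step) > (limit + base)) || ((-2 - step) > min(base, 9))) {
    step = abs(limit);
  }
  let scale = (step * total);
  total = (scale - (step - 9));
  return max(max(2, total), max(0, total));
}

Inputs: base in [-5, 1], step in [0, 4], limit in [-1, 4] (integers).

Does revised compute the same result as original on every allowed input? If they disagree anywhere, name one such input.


Equivalent. The edit looks behavioral (`min(0, total)` became `max(0, total)`), but over these ranges it never changes the outcome.
Sweeping the whole domain (210 inputs) finds no disagreement.
Spot check at base=-1, step=0, limit=0 — original: total becomes 0; next ((min(total, step) > (limit + base)) || ((-2 - step) > min(base, 9))) evaluates to true; next step becomes 0; next total becomes 9; next final value 9. revised: total becomes 0; next ((min(total, step) > (limit + base)) || ((-2 - step) > min(base, 9))) evaluates to true; next step becomes 0; next scale becomes 0; next total becomes 9; next final value 9. Both give 9.
verdict: equivalent


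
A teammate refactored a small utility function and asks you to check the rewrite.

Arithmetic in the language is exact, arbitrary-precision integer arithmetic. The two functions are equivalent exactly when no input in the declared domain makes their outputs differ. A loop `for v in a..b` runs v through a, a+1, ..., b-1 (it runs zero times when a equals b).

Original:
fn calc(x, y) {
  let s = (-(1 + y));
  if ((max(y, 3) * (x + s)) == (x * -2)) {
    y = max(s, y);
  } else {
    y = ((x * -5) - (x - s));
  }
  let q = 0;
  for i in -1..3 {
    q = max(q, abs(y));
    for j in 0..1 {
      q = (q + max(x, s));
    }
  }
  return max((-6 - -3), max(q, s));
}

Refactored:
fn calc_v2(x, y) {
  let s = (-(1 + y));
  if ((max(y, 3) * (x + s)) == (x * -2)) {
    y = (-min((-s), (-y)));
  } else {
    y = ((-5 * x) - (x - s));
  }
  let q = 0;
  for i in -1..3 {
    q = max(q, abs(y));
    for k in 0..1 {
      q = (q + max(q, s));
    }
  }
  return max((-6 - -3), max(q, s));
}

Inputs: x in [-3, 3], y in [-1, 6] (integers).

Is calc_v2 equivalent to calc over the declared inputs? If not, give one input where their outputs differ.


Take x=-3, y=-1.
calc: s=0, then ((max(y, 3) * (x + s)) == (x * -2)) is false, then y=18, then q=0, then (i=-1), then q=18, then (j=0), then q=18, then (i=0), then q=18, then (j=0), then q=18, then (i=1), then q=18, then (j=0), then q=18, then (i=2), then q=18, then (j=0), then q=18, then returns 18
calc_v2: s=0, then ((max(y, 3) * (x + s)) == (x * -2)) is false, then y=18, then q=0, then (i=-1), then q=18, then (k=0), then q=36, then (i=0), then q=36, then (k=0), then q=72, then (i=1), then q=72, then (k=0), then q=144, then (i=2), then q=144, then (k=0), then q=288, then returns 288
18 and 288 differ, so these are not the same function on this domain.
verdict: not equivalent; witness: x=-3, y=-1
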